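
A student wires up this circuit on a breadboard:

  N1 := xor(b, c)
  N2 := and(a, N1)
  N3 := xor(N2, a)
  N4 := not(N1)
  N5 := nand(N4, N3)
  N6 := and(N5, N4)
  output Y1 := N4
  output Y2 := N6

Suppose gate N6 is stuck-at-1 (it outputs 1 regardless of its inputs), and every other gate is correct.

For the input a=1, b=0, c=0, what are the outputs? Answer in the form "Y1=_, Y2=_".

Propagate with N6 forced: N1=0, N2=0, N3=1, N4=1, N5=0, N6=1 [stuck-at-1].
So the outputs are Y1=1, Y2=1. (Without the fault they would be Y1=1, Y2=0.)

Y1=1, Y2=1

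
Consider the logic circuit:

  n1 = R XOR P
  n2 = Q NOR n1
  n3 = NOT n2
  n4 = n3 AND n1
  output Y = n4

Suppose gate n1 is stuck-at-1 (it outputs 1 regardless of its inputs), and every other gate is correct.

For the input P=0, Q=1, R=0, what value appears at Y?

Propagate with n1 forced: n1=1 [stuck-at-1], n2=0, n3=1, n4=1.
So Y = 1. (Without the fault it would be 0.)

1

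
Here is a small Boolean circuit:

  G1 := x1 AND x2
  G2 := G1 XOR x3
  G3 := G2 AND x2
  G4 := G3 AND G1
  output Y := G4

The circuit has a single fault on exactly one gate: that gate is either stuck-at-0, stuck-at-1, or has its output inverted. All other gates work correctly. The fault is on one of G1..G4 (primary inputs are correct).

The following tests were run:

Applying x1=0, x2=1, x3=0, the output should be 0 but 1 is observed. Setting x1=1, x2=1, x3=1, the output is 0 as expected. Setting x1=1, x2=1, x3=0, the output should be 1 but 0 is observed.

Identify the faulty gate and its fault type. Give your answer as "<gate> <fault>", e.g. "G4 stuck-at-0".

Fault-free values for test 1 (x1=0, x2=1, x3=0): G1=0, G2=0, G3=0, G4=0, giving Y=0. Observed 1.
Test 1: faults giving observed 1 are {G1 stuck-at-1, G1 inverted output, G4 stuck-at-1, G4 inverted output}.
Test 2 (x1=1, x2=1, x3=1): fault-free G1=1, G2=0, G3=0, G4=0 → 0; observed 0. Eliminates G4 stuck-at-1, G4 inverted output.
Test 3 (x1=1, x2=1, x3=0): fault-free G1=1, G2=1, G3=1, G4=1 → 1; observed 0. Eliminates G1 stuck-at-1.
Only G1 inverted output is consistent with every test.

G1 inverted output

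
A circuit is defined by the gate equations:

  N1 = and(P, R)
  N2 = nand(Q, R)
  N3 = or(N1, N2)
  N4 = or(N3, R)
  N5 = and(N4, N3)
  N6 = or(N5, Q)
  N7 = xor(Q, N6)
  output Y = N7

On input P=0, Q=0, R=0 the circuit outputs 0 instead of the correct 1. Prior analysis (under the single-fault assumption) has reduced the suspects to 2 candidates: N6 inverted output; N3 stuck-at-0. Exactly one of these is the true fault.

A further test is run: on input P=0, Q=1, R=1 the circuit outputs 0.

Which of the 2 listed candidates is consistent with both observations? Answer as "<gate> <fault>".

Evaluate each candidate on input P=0, Q=1, R=1:
  N6 inverted output: N1=0, N2=0, N3=0, N4=1, N5=0, N6=0 [inverted output], N7=1 → 1 — eliminated
  N3 stuck-at-0: N1=0, N2=0, N3=0 [stuck-at-0], N4=1, N5=0, N6=1, N7=0 → 0 — matches
Only N3 stuck-at-0 reproduces the observed 0.

N3 stuck-at-0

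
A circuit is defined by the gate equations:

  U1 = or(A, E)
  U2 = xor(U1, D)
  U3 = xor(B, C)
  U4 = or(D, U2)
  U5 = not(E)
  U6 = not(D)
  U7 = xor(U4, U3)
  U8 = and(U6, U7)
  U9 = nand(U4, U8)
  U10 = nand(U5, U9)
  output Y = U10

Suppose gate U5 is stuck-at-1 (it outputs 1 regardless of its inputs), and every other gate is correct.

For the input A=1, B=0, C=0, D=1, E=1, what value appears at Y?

Propagate with U5 forced: U1=1, U2=0, U3=0, U4=1, U5=1 [stuck-at-1], U6=0, U7=1, U8=0, U9=1, U10=0.
So Y = 0. (Without the fault it would be 1.)

0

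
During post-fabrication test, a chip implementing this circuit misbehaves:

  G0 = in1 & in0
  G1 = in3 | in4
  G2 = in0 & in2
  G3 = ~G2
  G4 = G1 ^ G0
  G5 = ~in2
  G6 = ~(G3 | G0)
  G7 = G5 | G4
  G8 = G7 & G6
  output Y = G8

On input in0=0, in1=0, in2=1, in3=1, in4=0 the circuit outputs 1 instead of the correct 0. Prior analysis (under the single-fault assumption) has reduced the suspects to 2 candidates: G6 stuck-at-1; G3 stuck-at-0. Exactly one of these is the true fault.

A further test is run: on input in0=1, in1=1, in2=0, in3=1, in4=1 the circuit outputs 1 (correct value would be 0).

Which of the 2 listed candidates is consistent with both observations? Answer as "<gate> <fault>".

Evaluate each candidate on input in0=1, in1=1, in2=0, in3=1, in4=1:
  G6 stuck-at-1: G0=1, G1=1, G2=0, G3=1, G4=0, G5=1, G6=1 [stuck-at-1], G7=1, G8=1 → 1 — matches
  G3 stuck-at-0: G0=1, G1=1, G2=0, G3=0 [stuck-at-0], G4=0, G5=1, G6=0, G7=1, G8=0 → 0 — eliminated
Only G6 stuck-at-1 reproduces the observed 1.

G6 stuck-at-1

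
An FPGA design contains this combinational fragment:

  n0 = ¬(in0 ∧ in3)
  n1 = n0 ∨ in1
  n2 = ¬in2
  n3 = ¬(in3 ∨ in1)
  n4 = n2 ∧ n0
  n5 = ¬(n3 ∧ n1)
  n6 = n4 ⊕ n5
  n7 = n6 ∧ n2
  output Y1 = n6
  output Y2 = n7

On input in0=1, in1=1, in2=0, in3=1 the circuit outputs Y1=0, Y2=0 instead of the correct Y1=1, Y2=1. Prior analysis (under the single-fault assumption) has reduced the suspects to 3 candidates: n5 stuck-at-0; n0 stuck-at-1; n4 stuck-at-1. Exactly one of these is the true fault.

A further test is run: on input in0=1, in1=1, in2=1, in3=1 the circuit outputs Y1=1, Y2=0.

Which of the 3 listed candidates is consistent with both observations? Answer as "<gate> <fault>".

Evaluate each candidate on input in0=1, in1=1, in2=1, in3=1:
  n5 stuck-at-0: n0=0, n1=1, n2=0, n3=0, n4=0, n5=0 [stuck-at-0], n6=0, n7=0 → Y1=0, Y2=0 — eliminated
  n0 stuck-at-1: n0=1 [stuck-at-1], n1=1, n2=0, n3=0, n4=0, n5=1, n6=1, n7=0 → Y1=1, Y2=0 — matches
  n4 stuck-at-1: n0=0, n1=1, n2=0, n3=0, n4=1 [stuck-at-1], n5=1, n6=0, n7=0 → Y1=0, Y2=0 — eliminated
Only n0 stuck-at-1 reproduces the observed Y1=1, Y2=0.

n0 stuck-at-1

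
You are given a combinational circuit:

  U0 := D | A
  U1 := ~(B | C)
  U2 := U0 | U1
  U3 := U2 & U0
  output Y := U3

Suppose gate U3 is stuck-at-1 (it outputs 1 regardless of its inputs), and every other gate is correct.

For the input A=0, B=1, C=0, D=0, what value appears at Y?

1

Propagate with U3 forced: U0=0, U1=0, U2=0, U3=1 [stuck-at-1].
So Y = 1. (Without the fault it would be 0.)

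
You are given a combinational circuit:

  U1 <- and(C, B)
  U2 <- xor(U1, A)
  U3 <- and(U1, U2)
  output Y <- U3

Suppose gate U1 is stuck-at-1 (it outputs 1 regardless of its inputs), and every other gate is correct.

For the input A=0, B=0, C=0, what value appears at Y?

1

Propagate with U1 forced: U1=1 [stuck-at-1], U2=1, U3=1.
So Y = 1. (Without the fault it would be 0.)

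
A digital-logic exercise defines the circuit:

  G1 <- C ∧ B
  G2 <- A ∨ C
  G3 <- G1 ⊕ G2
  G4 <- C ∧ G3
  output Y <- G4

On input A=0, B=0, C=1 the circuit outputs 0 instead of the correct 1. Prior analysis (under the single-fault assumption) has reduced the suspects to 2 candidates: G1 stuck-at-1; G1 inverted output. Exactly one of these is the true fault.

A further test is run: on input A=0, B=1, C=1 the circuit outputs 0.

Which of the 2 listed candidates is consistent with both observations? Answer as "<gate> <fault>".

Evaluate each candidate on input A=0, B=1, C=1:
  G1 stuck-at-1: G1=1 [stuck-at-1], G2=1, G3=0, G4=0 → 0 — matches
  G1 inverted output: G1=0 [inverted output], G2=1, G3=1, G4=1 → 1 — eliminated
Only G1 stuck-at-1 reproduces the observed 0.

G1 stuck-at-1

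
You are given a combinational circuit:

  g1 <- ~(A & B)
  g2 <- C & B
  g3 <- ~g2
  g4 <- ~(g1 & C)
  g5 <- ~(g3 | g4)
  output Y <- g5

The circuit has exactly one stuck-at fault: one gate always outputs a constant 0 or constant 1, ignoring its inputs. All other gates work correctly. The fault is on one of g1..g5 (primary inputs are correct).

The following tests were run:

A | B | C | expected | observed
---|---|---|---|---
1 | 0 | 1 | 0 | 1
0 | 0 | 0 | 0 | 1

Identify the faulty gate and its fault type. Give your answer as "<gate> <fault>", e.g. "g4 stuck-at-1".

g5 stuck-at-1

Fault-free values for test 1 (A=1, B=0, C=1): g1=1, g2=0, g3=1, g4=0, g5=0, giving Y=0. Observed 1.
Test 1: faults giving observed 1 are {g2 stuck-at-1, g3 stuck-at-0, g5 stuck-at-1}.
Test 2 (A=0, B=0, C=0): fault-free g1=1, g2=0, g3=1, g4=1, g5=0 → 0; observed 1. Eliminates g2 stuck-at-1, g3 stuck-at-0.
Only g5 stuck-at-1 is consistent with every test.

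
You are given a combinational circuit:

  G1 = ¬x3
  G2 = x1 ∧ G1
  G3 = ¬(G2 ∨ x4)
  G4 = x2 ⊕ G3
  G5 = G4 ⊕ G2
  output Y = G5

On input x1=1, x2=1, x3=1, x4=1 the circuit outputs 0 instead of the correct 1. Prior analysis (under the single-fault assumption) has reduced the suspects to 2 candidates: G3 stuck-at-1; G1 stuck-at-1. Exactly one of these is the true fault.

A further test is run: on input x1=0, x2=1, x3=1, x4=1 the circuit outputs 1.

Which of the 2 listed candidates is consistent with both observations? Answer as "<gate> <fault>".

Evaluate each candidate on input x1=0, x2=1, x3=1, x4=1:
  G3 stuck-at-1: G1=0, G2=0, G3=1 [stuck-at-1], G4=0, G5=0 → 0 — eliminated
  G1 stuck-at-1: G1=1 [stuck-at-1], G2=0, G3=0, G4=1, G5=1 → 1 — matches
Only G1 stuck-at-1 reproduces the observed 1.

G1 stuck-at-1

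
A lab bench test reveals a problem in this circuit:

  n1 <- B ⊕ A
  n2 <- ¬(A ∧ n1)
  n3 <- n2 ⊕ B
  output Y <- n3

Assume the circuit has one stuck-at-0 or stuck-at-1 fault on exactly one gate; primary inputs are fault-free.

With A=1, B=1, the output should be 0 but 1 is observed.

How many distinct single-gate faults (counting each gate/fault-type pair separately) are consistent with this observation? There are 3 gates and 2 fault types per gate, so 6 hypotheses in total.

3

Fault-free: n1=0, n2=1, n3=0 → 0. Observed 1.
  n1 stuck-at-0: output 0 ✗
  n1 stuck-at-1: output 1 ✓
  n2 stuck-at-0: output 1 ✓
  n2 stuck-at-1: output 0 ✗
  n3 stuck-at-0: output 0 ✗
  n3 stuck-at-1: output 1 ✓
Consistent faults: {n1 stuck-at-1, n2 stuck-at-0, n3 stuck-at-1} — 3 in all.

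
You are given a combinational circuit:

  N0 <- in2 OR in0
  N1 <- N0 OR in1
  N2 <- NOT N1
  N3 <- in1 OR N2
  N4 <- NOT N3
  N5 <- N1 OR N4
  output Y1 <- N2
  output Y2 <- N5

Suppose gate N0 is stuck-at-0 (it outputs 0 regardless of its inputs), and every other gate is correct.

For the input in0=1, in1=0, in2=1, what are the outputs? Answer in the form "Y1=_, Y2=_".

Y1=1, Y2=0

Propagate with N0 forced: N0=0 [stuck-at-0], N1=0, N2=1, N3=1, N4=0, N5=0.
So the outputs are Y1=1, Y2=0. (Without the fault they would be Y1=0, Y2=1.)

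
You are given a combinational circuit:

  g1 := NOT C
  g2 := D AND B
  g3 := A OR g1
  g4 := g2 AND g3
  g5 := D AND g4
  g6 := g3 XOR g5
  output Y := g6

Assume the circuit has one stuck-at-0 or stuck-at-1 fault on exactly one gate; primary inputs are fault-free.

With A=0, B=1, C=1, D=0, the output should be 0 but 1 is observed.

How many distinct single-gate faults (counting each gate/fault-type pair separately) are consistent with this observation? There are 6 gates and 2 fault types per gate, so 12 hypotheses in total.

Fault-free: g1=0, g2=0, g3=0, g4=0, g5=0, g6=0 → 0. Observed 1.
  g1 stuck-at-0: output 0 ✗
  g1 stuck-at-1: output 1 ✓
  g2 stuck-at-0: output 0 ✗
  g2 stuck-at-1: output 0 ✗
  g3 stuck-at-0: output 0 ✗
  g3 stuck-at-1: output 1 ✓
  g4 stuck-at-0: output 0 ✗
  g4 stuck-at-1: output 0 ✗
  g5 stuck-at-0: output 0 ✗
  g5 stuck-at-1: output 1 ✓
  g6 stuck-at-0: output 0 ✗
  g6 stuck-at-1: output 1 ✓
Consistent faults: {g1 stuck-at-1, g3 stuck-at-1, g5 stuck-at-1, g6 stuck-at-1} — 4 in all.

4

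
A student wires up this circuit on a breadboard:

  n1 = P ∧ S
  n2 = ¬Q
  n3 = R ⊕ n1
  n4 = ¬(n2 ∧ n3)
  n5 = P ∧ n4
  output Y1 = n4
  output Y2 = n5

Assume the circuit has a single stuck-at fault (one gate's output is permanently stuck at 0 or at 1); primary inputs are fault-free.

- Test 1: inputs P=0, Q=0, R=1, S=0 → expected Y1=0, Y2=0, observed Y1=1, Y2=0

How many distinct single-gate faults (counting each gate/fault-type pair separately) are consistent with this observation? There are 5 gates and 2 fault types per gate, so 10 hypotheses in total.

Fault-free: n1=0, n2=1, n3=1, n4=0, n5=0 → Y1=0, Y2=0. Observed Y1=1, Y2=0.
  n1 stuck-at-0: output Y1=0, Y2=0 ✗
  n1 stuck-at-1: output Y1=1, Y2=0 ✓
  n2 stuck-at-0: output Y1=1, Y2=0 ✓
  n2 stuck-at-1: output Y1=0, Y2=0 ✗
  n3 stuck-at-0: output Y1=1, Y2=0 ✓
  n3 stuck-at-1: output Y1=0, Y2=0 ✗
  n4 stuck-at-0: output Y1=0, Y2=0 ✗
  n4 stuck-at-1: output Y1=1, Y2=0 ✓
  n5 stuck-at-0: output Y1=0, Y2=0 ✗
  n5 stuck-at-1: output Y1=0, Y2=1 ✗
Consistent faults: {n1 stuck-at-1, n2 stuck-at-0, n3 stuck-at-0, n4 stuck-at-1} — 4 in all.

4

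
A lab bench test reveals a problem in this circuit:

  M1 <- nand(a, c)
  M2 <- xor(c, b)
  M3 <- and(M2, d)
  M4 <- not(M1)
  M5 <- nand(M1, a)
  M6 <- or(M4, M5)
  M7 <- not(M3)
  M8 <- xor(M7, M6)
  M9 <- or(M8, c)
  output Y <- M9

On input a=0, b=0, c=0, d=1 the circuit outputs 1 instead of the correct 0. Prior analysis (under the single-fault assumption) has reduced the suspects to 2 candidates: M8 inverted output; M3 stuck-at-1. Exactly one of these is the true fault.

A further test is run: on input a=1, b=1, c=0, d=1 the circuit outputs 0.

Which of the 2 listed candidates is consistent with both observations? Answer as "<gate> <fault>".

M3 stuck-at-1

Evaluate each candidate on input a=1, b=1, c=0, d=1:
  M8 inverted output: M1=1, M2=1, M3=1, M4=0, M5=0, M6=0, M7=0, M8=1 [inverted output], M9=1 → 1 — eliminated
  M3 stuck-at-1: M1=1, M2=1, M3=1 [stuck-at-1], M4=0, M5=0, M6=0, M7=0, M8=0, M9=0 → 0 — matches
Only M3 stuck-at-1 reproduces the observed 0.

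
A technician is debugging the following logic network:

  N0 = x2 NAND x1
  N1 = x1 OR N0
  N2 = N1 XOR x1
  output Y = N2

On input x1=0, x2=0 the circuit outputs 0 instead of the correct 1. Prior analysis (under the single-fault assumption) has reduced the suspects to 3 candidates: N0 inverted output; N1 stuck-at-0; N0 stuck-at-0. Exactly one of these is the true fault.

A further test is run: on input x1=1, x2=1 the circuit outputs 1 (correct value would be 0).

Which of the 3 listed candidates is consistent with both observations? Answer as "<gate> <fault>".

N1 stuck-at-0

Evaluate each candidate on input x1=1, x2=1:
  N0 inverted output: N0=1 [inverted output], N1=1, N2=0 → 0 — eliminated
  N1 stuck-at-0: N0=0, N1=0 [stuck-at-0], N2=1 → 1 — matches
  N0 stuck-at-0: N0=0 [stuck-at-0], N1=1, N2=0 → 0 — eliminated
Only N1 stuck-at-0 reproduces the observed 1.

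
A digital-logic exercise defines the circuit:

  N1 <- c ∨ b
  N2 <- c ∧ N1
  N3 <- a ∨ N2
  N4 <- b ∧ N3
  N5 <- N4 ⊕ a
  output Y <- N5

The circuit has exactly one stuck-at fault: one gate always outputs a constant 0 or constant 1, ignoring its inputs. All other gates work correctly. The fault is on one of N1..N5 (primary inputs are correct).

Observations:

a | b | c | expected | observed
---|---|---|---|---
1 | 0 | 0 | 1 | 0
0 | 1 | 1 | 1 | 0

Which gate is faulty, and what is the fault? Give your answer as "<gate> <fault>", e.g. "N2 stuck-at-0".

N5 stuck-at-0

Fault-free values for test 1 (a=1, b=0, c=0): N1=0, N2=0, N3=1, N4=0, N5=1, giving Y=1. Observed 0.
Test 1: faults giving observed 0 are {N4 stuck-at-1, N5 stuck-at-0}.
Test 2 (a=0, b=1, c=1): fault-free N1=1, N2=1, N3=1, N4=1, N5=1 → 1; observed 0. Eliminates N4 stuck-at-1.
Only N5 stuck-at-0 is consistent with every test.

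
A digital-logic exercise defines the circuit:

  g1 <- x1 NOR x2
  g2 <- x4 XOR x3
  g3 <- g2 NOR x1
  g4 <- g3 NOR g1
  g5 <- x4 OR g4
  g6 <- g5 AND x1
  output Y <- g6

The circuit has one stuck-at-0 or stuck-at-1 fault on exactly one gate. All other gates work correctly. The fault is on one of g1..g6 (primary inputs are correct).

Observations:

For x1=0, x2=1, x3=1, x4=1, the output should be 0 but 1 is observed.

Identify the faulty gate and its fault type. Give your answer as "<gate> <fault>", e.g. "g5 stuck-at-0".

Fault-free values for test 1 (x1=0, x2=1, x3=1, x4=1): g1=0, g2=0, g3=1, g4=0, g5=1, g6=0, giving Y=0. Observed 1.
Test 1: faults giving observed 1 are {g6 stuck-at-1}.
Only g6 stuck-at-1 is consistent with every test.

g6 stuck-at-1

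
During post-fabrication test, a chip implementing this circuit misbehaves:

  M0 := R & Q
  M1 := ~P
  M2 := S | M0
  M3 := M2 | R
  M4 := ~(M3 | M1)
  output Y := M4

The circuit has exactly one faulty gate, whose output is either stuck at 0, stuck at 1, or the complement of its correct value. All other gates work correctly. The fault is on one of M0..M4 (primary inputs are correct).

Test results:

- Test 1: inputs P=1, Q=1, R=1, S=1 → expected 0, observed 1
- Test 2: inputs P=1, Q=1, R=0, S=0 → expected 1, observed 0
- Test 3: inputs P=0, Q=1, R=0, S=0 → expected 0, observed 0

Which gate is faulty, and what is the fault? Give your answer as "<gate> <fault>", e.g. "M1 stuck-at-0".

Fault-free values for test 1 (P=1, Q=1, R=1, S=1): M0=1, M1=0, M2=1, M3=1, M4=0, giving Y=0. Observed 1.
Test 1: faults giving observed 1 are {M3 stuck-at-0, M3 inverted output, M4 stuck-at-1, M4 inverted output}.
Test 2 (P=1, Q=1, R=0, S=0): fault-free M0=0, M1=0, M2=0, M3=0, M4=1 → 1; observed 0. Eliminates M3 stuck-at-0, M4 stuck-at-1.
Test 3 (P=0, Q=1, R=0, S=0): fault-free M0=0, M1=1, M2=0, M3=0, M4=0 → 0; observed 0. Eliminates M4 inverted output.
Only M3 inverted output is consistent with every test.

M3 inverted output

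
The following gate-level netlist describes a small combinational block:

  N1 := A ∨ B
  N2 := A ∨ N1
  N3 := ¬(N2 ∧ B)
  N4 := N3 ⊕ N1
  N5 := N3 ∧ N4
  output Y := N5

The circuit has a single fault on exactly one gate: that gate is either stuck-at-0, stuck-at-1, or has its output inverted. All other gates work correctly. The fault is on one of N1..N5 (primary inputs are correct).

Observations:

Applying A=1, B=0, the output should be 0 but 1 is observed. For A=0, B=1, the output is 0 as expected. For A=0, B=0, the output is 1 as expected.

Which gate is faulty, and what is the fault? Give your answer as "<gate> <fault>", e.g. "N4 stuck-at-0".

Fault-free values for test 1 (A=1, B=0): N1=1, N2=1, N3=1, N4=0, N5=0, giving Y=0. Observed 1.
Test 1: faults giving observed 1 are {N1 stuck-at-0, N1 inverted output, N4 stuck-at-1, N4 inverted output, N5 stuck-at-1, N5 inverted output}.
Test 2 (A=0, B=1): fault-free N1=1, N2=1, N3=0, N4=1, N5=0 → 0; observed 0. Eliminates N1 stuck-at-0, N1 inverted output, N5 stuck-at-1, N5 inverted output.
Test 3 (A=0, B=0): fault-free N1=0, N2=0, N3=1, N4=1, N5=1 → 1; observed 1. Eliminates N4 inverted output.
Only N4 stuck-at-1 is consistent with every test.

N4 stuck-at-1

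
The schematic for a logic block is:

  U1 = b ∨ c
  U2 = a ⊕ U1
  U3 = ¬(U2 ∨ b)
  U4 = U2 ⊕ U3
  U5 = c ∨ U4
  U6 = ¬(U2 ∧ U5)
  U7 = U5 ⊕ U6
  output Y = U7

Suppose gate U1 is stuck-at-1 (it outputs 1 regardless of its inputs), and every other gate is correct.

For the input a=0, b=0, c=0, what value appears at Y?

1

Propagate with U1 forced: U1=1 [stuck-at-1], U2=1, U3=0, U4=1, U5=1, U6=0, U7=1.
So Y = 1. (Without the fault it would be 0.)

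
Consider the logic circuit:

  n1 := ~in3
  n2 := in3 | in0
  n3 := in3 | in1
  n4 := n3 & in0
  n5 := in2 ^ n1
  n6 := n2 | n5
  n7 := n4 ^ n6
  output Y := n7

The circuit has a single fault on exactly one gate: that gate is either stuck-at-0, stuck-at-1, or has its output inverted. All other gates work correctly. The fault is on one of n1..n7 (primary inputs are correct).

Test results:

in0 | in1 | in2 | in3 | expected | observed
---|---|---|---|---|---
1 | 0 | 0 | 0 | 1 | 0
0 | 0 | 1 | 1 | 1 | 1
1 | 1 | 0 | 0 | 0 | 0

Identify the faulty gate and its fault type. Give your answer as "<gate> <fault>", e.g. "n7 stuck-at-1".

Fault-free values for test 1 (in0=1, in1=0, in2=0, in3=0): n1=1, n2=1, n3=0, n4=0, n5=1, n6=1, n7=1, giving Y=1. Observed 0.
Test 1: faults giving observed 0 are {n3 stuck-at-1, n3 inverted output, n4 stuck-at-1, n4 inverted output, n6 stuck-at-0, n6 inverted output, n7 stuck-at-0, n7 inverted output}.
Test 2 (in0=0, in1=0, in2=1, in3=1): fault-free n1=0, n2=1, n3=1, n4=0, n5=1, n6=1, n7=1 → 1; observed 1. Eliminates n4 stuck-at-1, n4 inverted output, n6 stuck-at-0, n6 inverted output, n7 stuck-at-0, n7 inverted output.
Test 3 (in0=1, in1=1, in2=0, in3=0): fault-free n1=1, n2=1, n3=1, n4=1, n5=1, n6=1, n7=0 → 0; observed 0. Eliminates n3 inverted output.
Only n3 stuck-at-1 is consistent with every test.

n3 stuck-at-1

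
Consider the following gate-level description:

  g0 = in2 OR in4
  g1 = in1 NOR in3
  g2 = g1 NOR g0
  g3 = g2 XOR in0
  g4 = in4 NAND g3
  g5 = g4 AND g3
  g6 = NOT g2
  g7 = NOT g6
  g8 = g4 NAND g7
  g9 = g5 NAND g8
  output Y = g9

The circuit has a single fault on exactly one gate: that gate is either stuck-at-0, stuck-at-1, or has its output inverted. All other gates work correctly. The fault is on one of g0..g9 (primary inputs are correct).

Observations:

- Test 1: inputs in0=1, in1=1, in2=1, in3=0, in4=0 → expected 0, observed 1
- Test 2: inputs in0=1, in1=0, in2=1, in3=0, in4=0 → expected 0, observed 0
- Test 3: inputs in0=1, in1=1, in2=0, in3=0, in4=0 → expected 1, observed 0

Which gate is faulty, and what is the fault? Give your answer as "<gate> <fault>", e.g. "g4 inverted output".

g0 inverted output

Fault-free values for test 1 (in0=1, in1=1, in2=1, in3=0, in4=0): g0=1, g1=0, g2=0, g3=1, g4=1, g5=1, g6=1, g7=0, g8=1, g9=0, giving Y=0. Observed 1.
Test 1: faults giving observed 1 are {g0 stuck-at-0, g0 inverted output, g2 stuck-at-1, g2 inverted output, g3 stuck-at-0, g3 inverted output, g4 stuck-at-0, g4 inverted output, g5 stuck-at-0, g5 inverted output, g6 stuck-at-0, g6 inverted output, g7 stuck-at-1, g7 inverted output, g8 stuck-at-0, g8 inverted output, g9 stuck-at-1, g9 inverted output}.
Test 2 (in0=1, in1=0, in2=1, in3=0, in4=0): fault-free g0=1, g1=1, g2=0, g3=1, g4=1, g5=1, g6=1, g7=0, g8=1, g9=0 → 0; observed 0. Eliminates g2 stuck-at-1, g2 inverted output, g3 stuck-at-0, g3 inverted output, g4 stuck-at-0, g4 inverted output, g5 stuck-at-0, g5 inverted output, g6 stuck-at-0, g6 inverted output, g7 stuck-at-1, g7 inverted output, g8 stuck-at-0, g8 inverted output, g9 stuck-at-1, g9 inverted output.
Test 3 (in0=1, in1=1, in2=0, in3=0, in4=0): fault-free g0=0, g1=0, g2=1, g3=0, g4=1, g5=0, g6=0, g7=1, g8=0, g9=1 → 1; observed 0. Eliminates g0 stuck-at-0.
Only g0 inverted output is consistent with every test.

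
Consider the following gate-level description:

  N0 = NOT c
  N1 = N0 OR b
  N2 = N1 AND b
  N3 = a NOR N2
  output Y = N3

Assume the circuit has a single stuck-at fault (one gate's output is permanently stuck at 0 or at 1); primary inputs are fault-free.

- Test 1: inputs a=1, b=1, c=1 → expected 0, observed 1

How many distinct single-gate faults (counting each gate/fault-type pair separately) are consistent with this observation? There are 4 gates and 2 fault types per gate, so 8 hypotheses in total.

Fault-free: N0=0, N1=1, N2=1, N3=0 → 0. Observed 1.
  N0 stuck-at-0: output 0 ✗
  N0 stuck-at-1: output 0 ✗
  N1 stuck-at-0: output 0 ✗
  N1 stuck-at-1: output 0 ✗
  N2 stuck-at-0: output 0 ✗
  N2 stuck-at-1: output 0 ✗
  N3 stuck-at-0: output 0 ✗
  N3 stuck-at-1: output 1 ✓
Consistent faults: {N3 stuck-at-1} — 1 in all.

1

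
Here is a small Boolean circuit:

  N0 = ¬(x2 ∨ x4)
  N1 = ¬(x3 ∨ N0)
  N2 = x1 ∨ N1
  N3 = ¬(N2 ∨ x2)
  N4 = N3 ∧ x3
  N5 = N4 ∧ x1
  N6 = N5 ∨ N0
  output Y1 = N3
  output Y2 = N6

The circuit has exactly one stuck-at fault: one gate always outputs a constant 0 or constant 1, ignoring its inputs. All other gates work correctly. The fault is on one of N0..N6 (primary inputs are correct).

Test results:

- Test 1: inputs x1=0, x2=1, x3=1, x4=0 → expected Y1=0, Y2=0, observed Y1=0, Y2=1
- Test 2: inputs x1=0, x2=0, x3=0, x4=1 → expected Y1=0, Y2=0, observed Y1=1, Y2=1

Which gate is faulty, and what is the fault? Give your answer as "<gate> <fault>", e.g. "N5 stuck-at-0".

N0 stuck-at-1

Fault-free values for test 1 (x1=0, x2=1, x3=1, x4=0): N0=0, N1=0, N2=0, N3=0, N4=0, N5=0, N6=0, giving Y1=0, Y2=0. Observed Y1=0, Y2=1.
Test 1: faults giving observed Y1=0, Y2=1 are {N0 stuck-at-1, N5 stuck-at-1, N6 stuck-at-1}.
Test 2 (x1=0, x2=0, x3=0, x4=1): fault-free N0=0, N1=1, N2=1, N3=0, N4=0, N5=0, N6=0 → Y1=0, Y2=0; observed Y1=1, Y2=1. Eliminates N5 stuck-at-1, N6 stuck-at-1.
Only N0 stuck-at-1 is consistent with every test.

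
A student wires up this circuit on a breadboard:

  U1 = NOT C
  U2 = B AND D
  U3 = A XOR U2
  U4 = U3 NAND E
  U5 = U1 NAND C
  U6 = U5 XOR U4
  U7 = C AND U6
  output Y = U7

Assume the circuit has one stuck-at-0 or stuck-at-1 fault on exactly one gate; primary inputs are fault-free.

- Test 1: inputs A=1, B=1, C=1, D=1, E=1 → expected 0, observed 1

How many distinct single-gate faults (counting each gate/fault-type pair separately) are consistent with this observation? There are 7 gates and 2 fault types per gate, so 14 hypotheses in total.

Fault-free: U1=0, U2=1, U3=0, U4=1, U5=1, U6=0, U7=0 → 0. Observed 1.
  U1 stuck-at-0: output 0 ✗
  U1 stuck-at-1: output 1 ✓
  U2 stuck-at-0: output 1 ✓
  U2 stuck-at-1: output 0 ✗
  U3 stuck-at-0: output 0 ✗
  U3 stuck-at-1: output 1 ✓
  U4 stuck-at-0: output 1 ✓
  U4 stuck-at-1: output 0 ✗
  U5 stuck-at-0: output 1 ✓
  U5 stuck-at-1: output 0 ✗
  U6 stuck-at-0: output 0 ✗
  U6 stuck-at-1: output 1 ✓
  U7 stuck-at-0: output 0 ✗
  U7 stuck-at-1: output 1 ✓
Consistent faults: {U1 stuck-at-1, U2 stuck-at-0, U3 stuck-at-1, U4 stuck-at-0, U5 stuck-at-0, U6 stuck-at-1, U7 stuck-at-1} — 7 in all.

7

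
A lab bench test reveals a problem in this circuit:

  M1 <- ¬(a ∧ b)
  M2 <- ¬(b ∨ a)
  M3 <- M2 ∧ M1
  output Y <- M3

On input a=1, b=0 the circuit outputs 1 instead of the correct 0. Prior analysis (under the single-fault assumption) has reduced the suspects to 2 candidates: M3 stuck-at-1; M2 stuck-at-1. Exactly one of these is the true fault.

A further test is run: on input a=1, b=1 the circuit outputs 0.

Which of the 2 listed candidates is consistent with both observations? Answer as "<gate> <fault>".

Evaluate each candidate on input a=1, b=1:
  M3 stuck-at-1: M1=0, M2=0, M3=1 [stuck-at-1] → 1 — eliminated
  M2 stuck-at-1: M1=0, M2=1 [stuck-at-1], M3=0 → 0 — matches
Only M2 stuck-at-1 reproduces the observed 0.

M2 stuck-at-1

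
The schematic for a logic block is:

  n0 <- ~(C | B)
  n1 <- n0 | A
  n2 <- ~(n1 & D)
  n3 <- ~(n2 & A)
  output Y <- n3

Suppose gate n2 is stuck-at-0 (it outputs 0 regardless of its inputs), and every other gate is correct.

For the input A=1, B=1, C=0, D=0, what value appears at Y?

1

Propagate with n2 forced: n0=0, n1=1, n2=0 [stuck-at-0], n3=1.
So Y = 1. (Without the fault it would be 0.)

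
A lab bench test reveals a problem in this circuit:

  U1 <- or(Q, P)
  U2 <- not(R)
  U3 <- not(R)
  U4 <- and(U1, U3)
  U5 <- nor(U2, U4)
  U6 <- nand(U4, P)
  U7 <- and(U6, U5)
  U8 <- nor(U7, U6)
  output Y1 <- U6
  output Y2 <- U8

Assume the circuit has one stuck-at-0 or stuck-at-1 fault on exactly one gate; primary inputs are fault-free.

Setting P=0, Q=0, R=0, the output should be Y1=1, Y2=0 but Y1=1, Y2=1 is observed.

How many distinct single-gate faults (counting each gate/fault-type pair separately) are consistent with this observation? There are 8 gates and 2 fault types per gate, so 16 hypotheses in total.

1

Fault-free: U1=0, U2=1, U3=1, U4=0, U5=0, U6=1, U7=0, U8=0 → Y1=1, Y2=0. Observed Y1=1, Y2=1.
  U1: none of the 2 fault types match ✗
  U2: none of the 2 fault types match ✗
  U3: none of the 2 fault types match ✗
  U4: none of the 2 fault types match ✗
  U5: none of the 2 fault types match ✗
  U6: none of the 2 fault types match ✗
  U7: none of the 2 fault types match ✗
  U8: stuck-at-1 ✓; others ✗
Consistent faults: {U8 stuck-at-1} — 1 in all.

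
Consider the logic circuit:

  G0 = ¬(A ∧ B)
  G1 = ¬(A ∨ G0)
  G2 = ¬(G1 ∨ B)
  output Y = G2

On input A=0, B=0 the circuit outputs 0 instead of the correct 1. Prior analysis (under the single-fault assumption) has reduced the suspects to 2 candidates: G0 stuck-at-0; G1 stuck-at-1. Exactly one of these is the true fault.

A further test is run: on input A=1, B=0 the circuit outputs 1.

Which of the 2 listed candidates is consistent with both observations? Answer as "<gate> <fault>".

G0 stuck-at-0

Evaluate each candidate on input A=1, B=0:
  G0 stuck-at-0: G0=0 [stuck-at-0], G1=0, G2=1 → 1 — matches
  G1 stuck-at-1: G0=1, G1=1 [stuck-at-1], G2=0 → 0 — eliminated
Only G0 stuck-at-0 reproduces the observed 1.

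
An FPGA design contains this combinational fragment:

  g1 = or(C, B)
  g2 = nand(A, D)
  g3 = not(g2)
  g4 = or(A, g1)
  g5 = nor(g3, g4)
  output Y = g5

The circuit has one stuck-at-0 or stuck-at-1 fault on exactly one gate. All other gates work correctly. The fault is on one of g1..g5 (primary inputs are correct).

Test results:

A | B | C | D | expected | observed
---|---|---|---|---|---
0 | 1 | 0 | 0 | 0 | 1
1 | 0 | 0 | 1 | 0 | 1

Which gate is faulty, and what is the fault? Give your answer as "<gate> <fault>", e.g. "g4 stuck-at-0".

Fault-free values for test 1 (A=0, B=1, C=0, D=0): g1=1, g2=1, g3=0, g4=1, g5=0, giving Y=0. Observed 1.
Test 1: faults giving observed 1 are {g1 stuck-at-0, g4 stuck-at-0, g5 stuck-at-1}.
Test 2 (A=1, B=0, C=0, D=1): fault-free g1=0, g2=0, g3=1, g4=1, g5=0 → 0; observed 1. Eliminates g1 stuck-at-0, g4 stuck-at-0.
Only g5 stuck-at-1 is consistent with every test.

g5 stuck-at-1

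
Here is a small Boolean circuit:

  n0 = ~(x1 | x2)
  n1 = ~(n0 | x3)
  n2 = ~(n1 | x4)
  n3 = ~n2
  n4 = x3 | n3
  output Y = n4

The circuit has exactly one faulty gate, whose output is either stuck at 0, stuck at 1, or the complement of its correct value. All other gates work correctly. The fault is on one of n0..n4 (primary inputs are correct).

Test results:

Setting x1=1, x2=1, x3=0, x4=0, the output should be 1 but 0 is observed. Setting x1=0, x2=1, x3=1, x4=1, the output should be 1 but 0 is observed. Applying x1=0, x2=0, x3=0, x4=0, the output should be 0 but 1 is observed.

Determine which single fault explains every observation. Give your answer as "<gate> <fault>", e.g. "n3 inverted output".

Fault-free values for test 1 (x1=1, x2=1, x3=0, x4=0): n0=0, n1=1, n2=0, n3=1, n4=1, giving Y=1. Observed 0.
Test 1: faults giving observed 0 are {n0 stuck-at-1, n0 inverted output, n1 stuck-at-0, n1 inverted output, n2 stuck-at-1, n2 inverted output, n3 stuck-at-0, n3 inverted output, n4 stuck-at-0, n4 inverted output}.
Test 2 (x1=0, x2=1, x3=1, x4=1): fault-free n0=0, n1=0, n2=0, n3=1, n4=1 → 1; observed 0. Eliminates n0 stuck-at-1, n0 inverted output, n1 stuck-at-0, n1 inverted output, n2 stuck-at-1, n2 inverted output, n3 stuck-at-0, n3 inverted output.
Test 3 (x1=0, x2=0, x3=0, x4=0): fault-free n0=1, n1=0, n2=1, n3=0, n4=0 → 0; observed 1. Eliminates n4 stuck-at-0.
Only n4 inverted output is consistent with every test.

n4 inverted output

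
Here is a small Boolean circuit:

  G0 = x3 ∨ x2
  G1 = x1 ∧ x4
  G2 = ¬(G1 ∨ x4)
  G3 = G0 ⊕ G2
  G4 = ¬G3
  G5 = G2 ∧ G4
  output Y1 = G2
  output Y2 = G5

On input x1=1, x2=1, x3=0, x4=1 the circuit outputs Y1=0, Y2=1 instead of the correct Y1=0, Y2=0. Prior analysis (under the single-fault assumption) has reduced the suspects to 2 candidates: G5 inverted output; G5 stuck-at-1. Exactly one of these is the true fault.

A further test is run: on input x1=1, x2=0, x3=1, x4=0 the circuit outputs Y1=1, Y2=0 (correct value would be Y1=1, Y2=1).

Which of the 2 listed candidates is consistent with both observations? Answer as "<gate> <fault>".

Evaluate each candidate on input x1=1, x2=0, x3=1, x4=0:
  G5 inverted output: G0=1, G1=0, G2=1, G3=0, G4=1, G5=0 [inverted output] → Y1=1, Y2=0 — matches
  G5 stuck-at-1: G0=1, G1=0, G2=1, G3=0, G4=1, G5=1 [stuck-at-1] → Y1=1, Y2=1 — eliminated
Only G5 inverted output reproduces the observed Y1=1, Y2=0.

G5 inverted output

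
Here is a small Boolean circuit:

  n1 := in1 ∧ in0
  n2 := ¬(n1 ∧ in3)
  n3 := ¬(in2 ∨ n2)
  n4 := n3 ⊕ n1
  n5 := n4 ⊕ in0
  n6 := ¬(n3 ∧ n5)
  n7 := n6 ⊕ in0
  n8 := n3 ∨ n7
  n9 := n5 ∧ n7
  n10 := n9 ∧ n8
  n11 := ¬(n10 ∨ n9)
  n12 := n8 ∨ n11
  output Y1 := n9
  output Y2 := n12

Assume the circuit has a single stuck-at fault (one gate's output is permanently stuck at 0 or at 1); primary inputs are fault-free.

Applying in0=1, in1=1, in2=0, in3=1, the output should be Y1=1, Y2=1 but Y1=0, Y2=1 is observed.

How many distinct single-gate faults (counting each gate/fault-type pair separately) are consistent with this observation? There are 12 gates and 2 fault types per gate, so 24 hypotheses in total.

Fault-free: n1=1, n2=0, n3=1, n4=0, n5=1, n6=0, n7=1, n8=1, n9=1, n10=1, n11=0, n12=1 → Y1=1, Y2=1. Observed Y1=0, Y2=1.
  n1: stuck-at-0 ✓; others ✗
  n2: stuck-at-1 ✓; others ✗
  n3: stuck-at-0 ✓; others ✗
  n4: stuck-at-1 ✓; others ✗
  n5: stuck-at-0 ✓; others ✗
  n6: stuck-at-1 ✓; others ✗
  n7: stuck-at-0 ✓; others ✗
  n8: none of the 2 fault types match ✗
  n9: stuck-at-0 ✓; others ✗
  n10: none of the 2 fault types match ✗
  n11: none of the 2 fault types match ✗
  n12: none of the 2 fault types match ✗
Consistent faults: {n1 stuck-at-0, n2 stuck-at-1, n3 stuck-at-0, n4 stuck-at-1, n5 stuck-at-0, n6 stuck-at-1, n7 stuck-at-0, n9 stuck-at-0} — 8 in all.

8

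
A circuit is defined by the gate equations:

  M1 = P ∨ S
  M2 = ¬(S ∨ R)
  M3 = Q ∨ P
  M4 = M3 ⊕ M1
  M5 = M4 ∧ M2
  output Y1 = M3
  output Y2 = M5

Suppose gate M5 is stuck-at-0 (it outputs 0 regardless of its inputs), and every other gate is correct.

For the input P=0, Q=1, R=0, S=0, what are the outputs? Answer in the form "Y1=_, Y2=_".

Y1=1, Y2=0

Propagate with M5 forced: M1=0, M2=1, M3=1, M4=1, M5=0 [stuck-at-0].
So the outputs are Y1=1, Y2=0. (Without the fault they would be Y1=1, Y2=1.)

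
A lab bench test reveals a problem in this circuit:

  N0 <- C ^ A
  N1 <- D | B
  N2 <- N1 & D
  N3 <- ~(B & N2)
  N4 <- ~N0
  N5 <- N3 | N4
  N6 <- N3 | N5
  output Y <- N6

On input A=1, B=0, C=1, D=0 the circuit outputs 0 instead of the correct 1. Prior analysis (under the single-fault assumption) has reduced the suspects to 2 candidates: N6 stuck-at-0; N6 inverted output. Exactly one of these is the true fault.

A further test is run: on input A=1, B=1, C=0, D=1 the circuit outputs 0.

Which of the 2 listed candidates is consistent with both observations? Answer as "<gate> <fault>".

Evaluate each candidate on input A=1, B=1, C=0, D=1:
  N6 stuck-at-0: N0=1, N1=1, N2=1, N3=0, N4=0, N5=0, N6=0 [stuck-at-0] → 0 — matches
  N6 inverted output: N0=1, N1=1, N2=1, N3=0, N4=0, N5=0, N6=1 [inverted output] → 1 — eliminated
Only N6 stuck-at-0 reproduces the observed 0.

N6 stuck-at-0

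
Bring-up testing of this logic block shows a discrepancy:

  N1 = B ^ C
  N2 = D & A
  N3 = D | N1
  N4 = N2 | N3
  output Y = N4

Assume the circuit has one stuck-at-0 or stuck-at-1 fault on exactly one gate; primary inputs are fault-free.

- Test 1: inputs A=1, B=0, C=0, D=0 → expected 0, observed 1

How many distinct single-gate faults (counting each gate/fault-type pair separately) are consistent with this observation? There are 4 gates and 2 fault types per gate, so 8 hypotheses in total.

Fault-free: N1=0, N2=0, N3=0, N4=0 → 0. Observed 1.
  N1 stuck-at-0: output 0 ✗
  N1 stuck-at-1: output 1 ✓
  N2 stuck-at-0: output 0 ✗
  N2 stuck-at-1: output 1 ✓
  N3 stuck-at-0: output 0 ✗
  N3 stuck-at-1: output 1 ✓
  N4 stuck-at-0: output 0 ✗
  N4 stuck-at-1: output 1 ✓
Consistent faults: {N1 stuck-at-1, N2 stuck-at-1, N3 stuck-at-1, N4 stuck-at-1} — 4 in all.

4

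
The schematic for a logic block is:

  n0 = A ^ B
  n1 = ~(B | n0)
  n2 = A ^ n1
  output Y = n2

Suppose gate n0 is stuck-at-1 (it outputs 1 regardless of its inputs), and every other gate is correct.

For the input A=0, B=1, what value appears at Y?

Propagate with n0 forced: n0=1 [stuck-at-1], n1=0, n2=0.
So Y = 0. (Same as the fault-free value — the fault is masked on this input.)

0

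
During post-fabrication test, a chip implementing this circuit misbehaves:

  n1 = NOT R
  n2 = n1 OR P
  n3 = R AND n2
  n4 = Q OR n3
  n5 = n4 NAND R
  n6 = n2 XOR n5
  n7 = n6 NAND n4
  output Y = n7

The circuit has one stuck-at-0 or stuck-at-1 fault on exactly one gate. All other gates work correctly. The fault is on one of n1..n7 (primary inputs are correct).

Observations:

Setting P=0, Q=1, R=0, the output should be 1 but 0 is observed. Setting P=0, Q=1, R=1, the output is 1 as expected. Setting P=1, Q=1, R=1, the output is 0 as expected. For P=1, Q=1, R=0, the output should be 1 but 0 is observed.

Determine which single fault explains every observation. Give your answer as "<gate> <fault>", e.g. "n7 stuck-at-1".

Fault-free values for test 1 (P=0, Q=1, R=0): n1=1, n2=1, n3=0, n4=1, n5=1, n6=0, n7=1, giving Y=1. Observed 0.
Test 1: faults giving observed 0 are {n1 stuck-at-0, n2 stuck-at-0, n5 stuck-at-0, n6 stuck-at-1, n7 stuck-at-0}.
Test 2 (P=0, Q=1, R=1): fault-free n1=0, n2=0, n3=0, n4=1, n5=0, n6=0, n7=1 → 1; observed 1. Eliminates n6 stuck-at-1, n7 stuck-at-0.
Test 3 (P=1, Q=1, R=1): fault-free n1=0, n2=1, n3=1, n4=1, n5=0, n6=1, n7=0 → 0; observed 0. Eliminates n2 stuck-at-0.
Test 4 (P=1, Q=1, R=0): fault-free n1=1, n2=1, n3=0, n4=1, n5=1, n6=0, n7=1 → 1; observed 0. Eliminates n1 stuck-at-0.
Only n5 stuck-at-0 is consistent with every test.

n5 stuck-at-0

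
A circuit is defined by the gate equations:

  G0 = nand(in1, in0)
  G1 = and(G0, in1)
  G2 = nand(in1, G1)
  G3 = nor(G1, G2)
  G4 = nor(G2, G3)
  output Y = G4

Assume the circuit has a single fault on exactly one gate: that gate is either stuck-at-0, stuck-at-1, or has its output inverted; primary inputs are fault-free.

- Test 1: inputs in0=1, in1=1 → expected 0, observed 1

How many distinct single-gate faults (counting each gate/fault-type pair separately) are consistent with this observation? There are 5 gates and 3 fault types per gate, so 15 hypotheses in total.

6

Fault-free: G0=0, G1=0, G2=1, G3=0, G4=0 → 0. Observed 1.
  G0: stuck-at-1, inverted output ✓; others ✗
  G1: stuck-at-1, inverted output ✓; others ✗
  G2: none of the 3 fault types match ✗
  G3: none of the 3 fault types match ✗
  G4: stuck-at-1, inverted output ✓; others ✗
Consistent faults: {G0 stuck-at-1, G0 inverted output, G1 stuck-at-1, G1 inverted output, G4 stuck-at-1, G4 inverted output} — 6 in all.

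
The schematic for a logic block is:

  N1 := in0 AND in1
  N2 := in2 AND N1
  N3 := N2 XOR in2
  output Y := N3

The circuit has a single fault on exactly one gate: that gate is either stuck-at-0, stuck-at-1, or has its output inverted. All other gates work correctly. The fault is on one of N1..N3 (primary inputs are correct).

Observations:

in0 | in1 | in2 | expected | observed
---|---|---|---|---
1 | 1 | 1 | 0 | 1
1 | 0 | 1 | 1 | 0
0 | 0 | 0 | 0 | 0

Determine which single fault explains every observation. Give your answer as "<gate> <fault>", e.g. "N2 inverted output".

N1 inverted output

Fault-free values for test 1 (in0=1, in1=1, in2=1): N1=1, N2=1, N3=0, giving Y=0. Observed 1.
Test 1: faults giving observed 1 are {N1 stuck-at-0, N1 inverted output, N2 stuck-at-0, N2 inverted output, N3 stuck-at-1, N3 inverted output}.
Test 2 (in0=1, in1=0, in2=1): fault-free N1=0, N2=0, N3=1 → 1; observed 0. Eliminates N1 stuck-at-0, N2 stuck-at-0, N3 stuck-at-1.
Test 3 (in0=0, in1=0, in2=0): fault-free N1=0, N2=0, N3=0 → 0; observed 0. Eliminates N2 inverted output, N3 inverted output.
Only N1 inverted output is consistent with every test.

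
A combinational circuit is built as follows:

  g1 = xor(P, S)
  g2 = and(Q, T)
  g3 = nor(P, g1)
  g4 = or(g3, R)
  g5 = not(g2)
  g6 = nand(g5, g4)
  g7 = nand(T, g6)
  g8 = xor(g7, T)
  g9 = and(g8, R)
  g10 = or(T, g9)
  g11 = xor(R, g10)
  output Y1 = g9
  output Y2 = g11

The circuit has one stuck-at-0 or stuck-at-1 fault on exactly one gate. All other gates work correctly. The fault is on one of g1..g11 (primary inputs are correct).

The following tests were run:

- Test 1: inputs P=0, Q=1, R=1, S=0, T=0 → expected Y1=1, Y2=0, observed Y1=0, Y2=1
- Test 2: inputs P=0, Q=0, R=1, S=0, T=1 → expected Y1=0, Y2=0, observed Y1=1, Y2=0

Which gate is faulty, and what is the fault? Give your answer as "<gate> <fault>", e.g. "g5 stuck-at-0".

g7 stuck-at-0

Fault-free values for test 1 (P=0, Q=1, R=1, S=0, T=0): g1=0, g2=0, g3=1, g4=1, g5=1, g6=0, g7=1, g8=1, g9=1, g10=1, g11=0, giving Y1=1, Y2=0. Observed Y1=0, Y2=1.
Test 1: faults giving observed Y1=0, Y2=1 are {g7 stuck-at-0, g8 stuck-at-0, g9 stuck-at-0}.
Test 2 (P=0, Q=0, R=1, S=0, T=1): fault-free g1=0, g2=0, g3=1, g4=1, g5=1, g6=0, g7=1, g8=0, g9=0, g10=1, g11=0 → Y1=0, Y2=0; observed Y1=1, Y2=0. Eliminates g8 stuck-at-0, g9 stuck-at-0.
Only g7 stuck-at-0 is consistent with every test.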